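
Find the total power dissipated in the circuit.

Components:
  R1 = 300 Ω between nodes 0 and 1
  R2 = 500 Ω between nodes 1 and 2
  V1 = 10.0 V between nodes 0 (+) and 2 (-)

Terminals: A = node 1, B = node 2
Nodal analysis, taking node 2 as the 0 V reference.
Source V1 fixes V_0 = 10 V.
KCL at each unknown node (sum of currents leaving = 0; resistances in Ω):
  Node 1: (V_1 - 10)/300 + (V_1 - 0)/500 = 0
Collecting terms: 0.005333 × V_1 = 0.03333  =>  V_1 = 6.25 V
Power in each resistor, P = (ΔV)²/R:
  P_R1 = (10 - 6.25)²/300 = 0.04688 W
  P_R2 = (6.25 - 0)²/500 = 0.07812 W
P_total = P_R1 + P_R2 = 0.125 W

Final answer: 0.125 W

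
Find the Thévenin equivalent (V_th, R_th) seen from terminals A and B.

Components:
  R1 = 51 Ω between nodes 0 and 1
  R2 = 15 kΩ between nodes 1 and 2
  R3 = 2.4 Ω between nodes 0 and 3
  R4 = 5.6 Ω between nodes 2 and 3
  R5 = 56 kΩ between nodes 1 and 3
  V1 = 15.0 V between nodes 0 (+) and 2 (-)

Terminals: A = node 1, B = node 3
Step 1 — V_th is the open-circuit voltage V_A - V_B (nothing connected across the terminals).
Nodal analysis, taking node 2 as the 0 V reference.
Source V1 fixes V_0 = 15 V.
KCL at each unknown node (sum of currents leaving = 0; resistances in Ω):
  Node 1: (V_1 - 15)/51 + (V_1 - 0)/15000 + (V_1 - V_3)/56000 = 0
  Node 3: (V_3 - 15)/2.4 + (V_3 - 0)/5.6 + (V_3 - V_1)/56000 = 0
Collecting terms (coefficients in siemens):
  0.01969·V_1 - 0.00001786·V_3 = 0.2941
  0.5953·V_3 - 0.00001786·V_1 = 6.25
Determinant D = (0.01969)(0.5953) - (-0.00001786)(-0.00001786) = 0.01172
V_1 = [(0.2941)(0.5953) - (-0.00001786)(6.25)]/D = 14.95 V
V_3 = [(0.01969)(6.25) - (0.2941)(-0.00001786)]/D = 10.5 V
V_th = V_1 - V_3 = 14.95 - 10.5 = 4.445 V
Step 2 — R_th: zero the source — replace V1 by a short circuit (node 2 merges into node 0) — and find the resistance seen between A (node 1) and B (node 3).
Reduce the network between node 1 (A) and node 3 (B) by series/parallel combination:
  Rp1 = R1 ‖ R2 (parallel, both between nodes 0 and 1) = 1/(1/51 + 1/15000) = 50.83 Ω
  Rp2 = R3 ‖ R4 (parallel, both between nodes 0 and 3) = 1/(1/2.4 + 1/5.6) = 1.68 Ω
  Rs1 = Rp1 + Rp2 (series, joined only at node 0) = 50.83 + 1.68 = 52.51 Ω
  Rp3 = R5 ‖ Rs1 (parallel, both between nodes 1 and 3) = 1/(1/56000 + 1/52.51) = 52.46 Ω
R_th = 52.46 Ω

Final answer: V_th = 4.445 V, R_th = 52.46 Ω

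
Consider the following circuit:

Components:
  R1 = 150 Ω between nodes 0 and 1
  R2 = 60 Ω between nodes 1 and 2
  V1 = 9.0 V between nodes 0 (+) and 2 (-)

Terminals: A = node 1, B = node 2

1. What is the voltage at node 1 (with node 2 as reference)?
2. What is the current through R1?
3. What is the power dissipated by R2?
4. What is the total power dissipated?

Nodal analysis, taking node 2 as the 0 V reference.
Source V1 fixes V_0 = 9 V.
KCL at each unknown node (sum of currents leaving = 0; resistances in Ω):
  Node 1: (V_1 - 9)/150 + (V_1 - 0)/60 = 0
Collecting terms: 0.02333 × V_1 = 0.06  =>  V_1 = 2.571 V
Part 1:
  Read off the nodal solution: V_1 = 2.571 V
Part 2:
  I_R1 = (V_0 - V_1)/R1 = (9 - 2.571)/150 = 0.04286 A
  Magnitude: I_R1 = 0.04286 A
Part 3:
  I_R2 = (V_1 - V_2)/R2 = (2.571 - 0)/60 = 0.04286 A
  P_R2 = I_R2² × R2 = (0.04286)² × 60 = 0.1102 W
Part 4:
  Power in each resistor, P = (ΔV)²/R:
    P_R1 = (9 - 2.571)²/150 = 0.2755 W
    P_R2 = (2.571 - 0)²/60 = 0.1102 W
  P_total = P_R1 + P_R2 = 0.3857 W

Final answers:
1. V_1 = 2.571 V
2. I_R1 = 0.04286 A
3. P_R2 = 0.1102 W
4. P_total = 0.3857 W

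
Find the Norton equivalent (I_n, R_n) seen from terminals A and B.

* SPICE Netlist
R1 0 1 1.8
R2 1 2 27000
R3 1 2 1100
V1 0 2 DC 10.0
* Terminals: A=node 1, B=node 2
Find the Thévenin equivalent first; then I_n = V_th/R_th and R_n = R_th.
Step 1 — V_th is the open-circuit voltage V_A - V_B (nothing connected across the terminals).
Nodal analysis, taking node 2 as the 0 V reference.
Source V1 fixes V_0 = 10 V.
KCL at each unknown node (sum of currents leaving = 0; resistances in Ω):
  Node 1: (V_1 - 10)/1.8 + (V_1 - 0)/27000 + (V_1 - 0)/1100 = 0
Collecting terms: 0.5565 × V_1 = 5.556  =>  V_1 = 9.983 V
V_th = V_1 - V_2 = 9.983 - 0 = 9.983 V
Step 2 — R_th: zero the source — replace V1 by a short circuit (node 2 merges into node 0) — and find the resistance seen between A (node 1) and B (node 0).
Reduce the network between node 1 (A) and node 0 (B) by series/parallel combination:
  Rp1 = R1 ‖ R2 ‖ R3 (parallel, all between nodes 0 and 1) = 1/(1/1.8 + 1/27000 + 1/1100) = 1.797 Ω
R_th = 1.797 Ω
I_n = V_th/R_th = 9.983/1.797 = 5.556 A, and R_n = R_th = 1.797 Ω

Final answer: I_n = 5.556 A, R_n = 1.797 Ω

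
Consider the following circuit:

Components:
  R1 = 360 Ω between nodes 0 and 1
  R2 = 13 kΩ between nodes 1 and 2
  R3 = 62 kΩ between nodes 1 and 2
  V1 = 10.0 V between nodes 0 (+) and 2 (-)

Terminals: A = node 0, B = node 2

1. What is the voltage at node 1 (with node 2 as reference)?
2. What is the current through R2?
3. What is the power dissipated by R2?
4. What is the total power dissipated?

Nodal analysis, taking node 2 as the 0 V reference.
Source V1 fixes V_0 = 10 V.
KCL at each unknown node (sum of currents leaving = 0; resistances in Ω):
  Node 1: (V_1 - 10)/360 + (V_1 - 0)/13000 + (V_1 - 0)/62000 = 0
Collecting terms: 0.002871 × V_1 = 0.02778  =>  V_1 = 9.676 V
Part 1:
  Read off the nodal solution: V_1 = 9.676 V
Part 2:
  I_R2 = (V_1 - V_2)/R2 = (9.676 - 0)/13000 = 0.0007443 A
  Magnitude: I_R2 = 0.0007443 A
Part 3:
  I_R2 = (V_1 - V_2)/R2 = (9.676 - 0)/13000 = 0.0007443 A
  P_R2 = I_R2² × R2 = (0.0007443)² × 13000 = 0.007202 W
Part 4:
  Power in each resistor, P = (ΔV)²/R:
    P_R1 = (10 - 9.676)²/360 = 0.0002918 W
    P_R2 = (9.676 - 0)²/13000 = 0.007202 W
    P_R3 = (9.676 - 0)²/62000 = 0.00151 W
  P_total = P_R1 + P_R2 + P_R3 = 0.009004 W

Final answers:
1. V_1 = 9.676 V
2. I_R2 = 0.0007443 A
3. P_R2 = 0.007202 W
4. P_total = 0.009004 W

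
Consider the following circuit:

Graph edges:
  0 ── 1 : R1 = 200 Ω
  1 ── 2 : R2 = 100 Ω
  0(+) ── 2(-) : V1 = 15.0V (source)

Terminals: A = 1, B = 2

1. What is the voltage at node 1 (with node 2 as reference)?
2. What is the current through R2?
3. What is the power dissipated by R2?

Nodal analysis, taking node 2 as the 0 V reference.
Source V1 fixes V_0 = 15 V.
KCL at each unknown node (sum of currents leaving = 0; resistances in Ω):
  Node 1: (V_1 - 15)/200 + (V_1 - 0)/100 = 0
Collecting terms: 0.015 × V_1 = 0.075  =>  V_1 = 5 V
Part 1:
  Read off the nodal solution: V_1 = 5 V
Part 2:
  I_R2 = (V_1 - V_2)/R2 = (5 - 0)/100 = 0.05 A
  Magnitude: I_R2 = 0.05 A
Part 3:
  I_R2 = (V_1 - V_2)/R2 = (5 - 0)/100 = 0.05 A
  P_R2 = I_R2² × R2 = (0.05)² × 100 = 0.25 W

Final answers:
1. V_1 = 5 V
2. I_R2 = 0.05 A
3. P_R2 = 0.25 W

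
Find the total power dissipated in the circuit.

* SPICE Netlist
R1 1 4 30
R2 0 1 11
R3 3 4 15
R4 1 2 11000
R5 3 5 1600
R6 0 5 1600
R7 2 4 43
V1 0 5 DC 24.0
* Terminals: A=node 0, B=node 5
Nodal analysis, taking node 5 as the 0 V reference.
Source V1 fixes V_0 = 24 V.
KCL at each unknown node (sum of currents leaving = 0; resistances in Ω):
  Node 1: (V_1 - V_4)/30 + (V_1 - 24)/11 + (V_1 - V_2)/11000 = 0
  Node 2: (V_2 - V_1)/11000 + (V_2 - V_4)/43 = 0
  Node 3: (V_3 - V_4)/15 + (V_3 - 0)/1600 = 0
  Node 4: (V_4 - V_1)/30 + (V_4 - V_3)/15 + (V_4 - V_2)/43 = 0
Collecting terms (coefficients in siemens):
  0.1243·V_1 - 0.00009091·V_2 - 0.03333·V_4 = 2.182
  0.02335·V_2 - 0.00009091·V_1 - 0.02326·V_4 = 0
  0.06729·V_3 - 0.06667·V_4 = 0
  0.1233·V_4 - 0.03333·V_1 - 0.02326·V_2 - 0.06667·V_3 = 0
Solving these 4 simultaneous equations (Gaussian elimination) gives:
  V_1 = 23.84 V, V_2 = 23.41 V, V_3 = 23.19 V, V_4 = 23.41 V
Power in each resistor, P = (ΔV)²/R:
  P_R1 = (23.84 - 23.41)²/30 = 0.006268 W
  P_R2 = (24 - 23.84)²/11 = 0.002311 W
  P_R3 = (23.19 - 23.41)²/15 = 0.003151 W
  P_R4 = (23.84 - 23.41)²/11000 = 0.00001696 W
  P_R5 = (23.19 - 0)²/1600 = 0.3361 W
  P_R6 = (24 - 0)²/1600 = 0.36 W
  P_R7 = (23.41 - 23.41)²/43 = 0.0000000663 W
P_total = P_R1 + P_R2 + P_R3 + P_R4 + P_R5 + P_R6 + P_R7 = 0.7078 W

Final answer: 0.7078 W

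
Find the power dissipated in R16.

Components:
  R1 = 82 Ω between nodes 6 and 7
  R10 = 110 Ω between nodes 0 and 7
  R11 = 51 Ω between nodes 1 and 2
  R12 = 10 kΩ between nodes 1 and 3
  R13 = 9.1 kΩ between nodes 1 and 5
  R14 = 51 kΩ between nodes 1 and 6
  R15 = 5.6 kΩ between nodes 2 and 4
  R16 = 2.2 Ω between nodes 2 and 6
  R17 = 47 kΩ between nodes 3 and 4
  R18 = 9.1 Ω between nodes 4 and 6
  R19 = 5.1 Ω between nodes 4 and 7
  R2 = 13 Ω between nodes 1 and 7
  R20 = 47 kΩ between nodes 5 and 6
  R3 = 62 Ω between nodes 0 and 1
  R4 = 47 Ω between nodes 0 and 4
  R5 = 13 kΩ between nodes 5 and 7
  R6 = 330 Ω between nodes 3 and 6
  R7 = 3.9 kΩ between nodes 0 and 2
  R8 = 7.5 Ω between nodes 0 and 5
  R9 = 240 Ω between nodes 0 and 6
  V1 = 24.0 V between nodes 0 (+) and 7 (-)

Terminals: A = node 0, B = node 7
Nodal analysis, taking node 7 as the 0 V reference.
Source V1 fixes V_0 = 24 V.
KCL at each unknown node (sum of currents leaving = 0; resistances in Ω):
  Node 1: (V_1 - 0)/13 + (V_1 - 24)/62 + (V_1 - V_2)/51 + (V_1 - V_3)/10000 + (V_1 - V_5)/9100 + (V_1 - V_6)/51000 = 0
  Node 2: (V_2 - 24)/3900 + (V_2 - V_1)/51 + (V_2 - V_4)/5600 + (V_2 - V_6)/2.2 = 0
  Node 3: (V_3 - V_6)/330 + (V_3 - V_1)/10000 + (V_3 - V_4)/47000 = 0
  Node 4: (V_4 - 24)/47 + (V_4 - V_2)/5600 + (V_4 - V_3)/47000 + (V_4 - V_6)/9.1 + (V_4 - 0)/5.1 = 0
  Node 5: (V_5 - 0)/13000 + (V_5 - 24)/7.5 + (V_5 - V_1)/9100 + (V_5 - V_6)/47000 = 0
  Node 6: (V_6 - 0)/82 + (V_6 - V_3)/330 + (V_6 - 24)/240 + (V_6 - V_1)/51000 + (V_6 - V_2)/2.2 + (V_6 - V_4)/9.1 + (V_6 - V_5)/47000 = 0
Collecting terms (coefficients in siemens):
  0.1129·V_1 - 0.01961·V_2 - 0.0001·V_3 - 0.0001099·V_5 - 0.00001961·V_6 = 0.3871
  0.4746·V_2 - 0.01961·V_1 - 0.0001786·V_4 - 0.4545·V_6 = 0.006154
  0.003152·V_3 - 0.0001·V_1 - 0.00002128·V_4 - 0.00303·V_6 = 0
  0.3274·V_4 - 0.0001786·V_2 - 0.00002128·V_3 - 0.1099·V_6 = 0.5106
  0.1335·V_5 - 0.0001099·V_1 - 0.00002128·V_6 = 3.2
  0.5839·V_6 - 0.00001961·V_1 - 0.4545·V_2 - 0.00303·V_3 - 0.1099·V_4 - 0.00002128·V_5 = 0.1
Solving these 6 simultaneous equations (Gaussian elimination) gives:
  V_1 = 4.03 V, V_2 = 3.305 V, V_3 = 3.282 V, V_4 = 2.656 V
  V_5 = 23.97 V, V_6 = 3.262 V
I_R16 = (V_2 - V_6)/R16 = (3.305 - 3.262)/2.2 = 0.01941 A
P_R16 = I_R16² × R16 = (0.01941)² × 2.2 = 0.0008289 W

Final answer: 0.0008289 W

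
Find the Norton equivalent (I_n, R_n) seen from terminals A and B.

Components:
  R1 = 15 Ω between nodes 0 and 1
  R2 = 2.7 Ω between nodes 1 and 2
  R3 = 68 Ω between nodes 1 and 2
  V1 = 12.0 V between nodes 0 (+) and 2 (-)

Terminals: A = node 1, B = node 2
Find the Thévenin equivalent first; then I_n = V_th/R_th and R_n = R_th.
Step 1 — V_th is the open-circuit voltage V_A - V_B (nothing connected across the terminals).
Nodal analysis, taking node 2 as the 0 V reference.
Source V1 fixes V_0 = 12 V.
KCL at each unknown node (sum of currents leaving = 0; resistances in Ω):
  Node 1: (V_1 - 12)/15 + (V_1 - 0)/2.7 + (V_1 - 0)/68 = 0
Collecting terms: 0.4517 × V_1 = 0.8  =>  V_1 = 1.771 V
V_th = V_1 - V_2 = 1.771 - 0 = 1.771 V
Step 2 — R_th: zero the source — replace V1 by a short circuit (node 2 merges into node 0) — and find the resistance seen between A (node 1) and B (node 0).
Reduce the network between node 1 (A) and node 0 (B) by series/parallel combination:
  Rp1 = R1 ‖ R2 ‖ R3 (parallel, all between nodes 0 and 1) = 1/(1/15 + 1/2.7 + 1/68) = 2.214 Ω
R_th = 2.214 Ω
I_n = V_th/R_th = 1.771/2.214 = 0.8 A, and R_n = R_th = 2.214 Ω

Final answer: I_n = 0.8 A, R_n = 2.214 Ω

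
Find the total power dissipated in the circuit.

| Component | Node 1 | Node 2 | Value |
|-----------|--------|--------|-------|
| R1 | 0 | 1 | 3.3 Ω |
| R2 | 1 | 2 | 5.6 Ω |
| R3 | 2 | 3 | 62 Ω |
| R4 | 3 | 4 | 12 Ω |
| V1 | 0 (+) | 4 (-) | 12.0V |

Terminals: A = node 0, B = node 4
Nodal analysis, taking node 4 as the 0 V reference.
Source V1 fixes V_0 = 12 V.
KCL at each unknown node (sum of currents leaving = 0; resistances in Ω):
  Node 1: (V_1 - 12)/3.3 + (V_1 - V_2)/5.6 = 0
  Node 2: (V_2 - V_1)/5.6 + (V_2 - V_3)/62 = 0
  Node 3: (V_3 - V_2)/62 + (V_3 - 0)/12 = 0
Collecting terms (coefficients in siemens):
  0.4816·V_1 - 0.1786·V_2 = 3.636
  0.1947·V_2 - 0.1786·V_1 - 0.01613·V_3 = 0
  0.09946·V_3 - 0.01613·V_2 = 0
Solving these 3 simultaneous equations (Gaussian elimination) gives:
  V_1 = 11.52 V, V_2 = 10.71 V, V_3 = 1.737 V
Power in each resistor, P = (ΔV)²/R:
  P_R1 = (12 - 11.52)²/3.3 = 0.06915 W
  P_R2 = (11.52 - 10.71)²/5.6 = 0.1173 W
  P_R3 = (10.71 - 1.737)²/62 = 1.299 W
  P_R4 = (1.737 - 0)²/12 = 0.2514 W
P_total = P_R1 + P_R2 + P_R3 + P_R4 = 1.737 W

Final answer: 1.737 W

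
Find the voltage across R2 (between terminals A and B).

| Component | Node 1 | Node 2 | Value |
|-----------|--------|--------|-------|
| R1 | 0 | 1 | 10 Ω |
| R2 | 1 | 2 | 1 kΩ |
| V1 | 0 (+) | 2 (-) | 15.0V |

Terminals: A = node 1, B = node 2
R1 and R2 are in series across V1 (node 0 → node 1 → node 2), and the output A–B is taken across R2, so this is a voltage divider.
Series current: I = V1/(R1 + R2) = 15/(10 + 1000) = 15/1010 = 0.01485 A
V_R2 = I × R2 = V1 × R2/(R1 + R2) = 15 × 1000/1010 = 14.85 V

Final answer: 14.85 V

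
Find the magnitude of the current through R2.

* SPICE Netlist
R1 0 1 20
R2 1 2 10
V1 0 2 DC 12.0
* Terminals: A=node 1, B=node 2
Nodal analysis, taking node 2 as the 0 V reference.
Source V1 fixes V_0 = 12 V.
KCL at each unknown node (sum of currents leaving = 0; resistances in Ω):
  Node 1: (V_1 - 12)/20 + (V_1 - 0)/10 = 0
Collecting terms: 0.15 × V_1 = 0.6  =>  V_1 = 4 V
I_R2 = (V_1 - V_2)/R2 = (4 - 0)/10 = 0.4 A
|I_R2| = 0.4 A

Final answer: |I_R2| = 0.4 A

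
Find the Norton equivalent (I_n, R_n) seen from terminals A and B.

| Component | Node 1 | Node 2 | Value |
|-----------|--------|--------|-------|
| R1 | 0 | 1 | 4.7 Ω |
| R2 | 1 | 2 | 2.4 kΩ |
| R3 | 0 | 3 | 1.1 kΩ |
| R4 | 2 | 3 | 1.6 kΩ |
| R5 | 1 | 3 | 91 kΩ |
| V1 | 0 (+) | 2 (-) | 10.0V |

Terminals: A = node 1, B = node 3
Find the Thévenin equivalent first; then I_n = V_th/R_th and R_n = R_th.
Step 1 — V_th is the open-circuit voltage V_A - V_B (nothing connected across the terminals).
Nodal analysis, taking node 2 as the 0 V reference.
Source V1 fixes V_0 = 10 V.
KCL at each unknown node (sum of currents leaving = 0; resistances in Ω):
  Node 1: (V_1 - 10)/4.7 + (V_1 - 0)/2400 + (V_1 - V_3)/91000 = 0
  Node 3: (V_3 - 10)/1100 + (V_3 - 0)/1600 + (V_3 - V_1)/91000 = 0
Collecting terms (coefficients in siemens):
  0.2132·V_1 - 0.00001099·V_3 = 2.128
  0.001545·V_3 - 0.00001099·V_1 = 0.009091
Determinant D = (0.2132)(0.001545) - (-0.00001099)(-0.00001099) = 0.0003294
V_1 = [(2.128)(0.001545) - (-0.00001099)(0.009091)]/D = 9.98 V
V_3 = [(0.2132)(0.009091) - (2.128)(-0.00001099)]/D = 5.955 V
V_th = V_1 - V_3 = 9.98 - 5.955 = 4.025 V
Step 2 — R_th: zero the source — replace V1 by a short circuit (node 2 merges into node 0) — and find the resistance seen between A (node 1) and B (node 3).
Reduce the network between node 1 (A) and node 3 (B) by series/parallel combination:
  Rp1 = R1 ‖ R2 (parallel, both between nodes 0 and 1) = 1/(1/4.7 + 1/2400) = 4.691 Ω
  Rp2 = R3 ‖ R4 (parallel, both between nodes 0 and 3) = 1/(1/1100 + 1/1600) = 651.9 Ω
  Rs1 = Rp1 + Rp2 (series, joined only at node 0) = 4.691 + 651.9 = 656.5 Ω
  Rp3 = R5 ‖ Rs1 (parallel, both between nodes 1 and 3) = 1/(1/91000 + 1/656.5) = 651.8 Ω
R_th = 651.8 Ω
I_n = V_th/R_th = 4.025/651.8 = 0.006176 A, and R_n = R_th = 651.8 Ω

Final answer: I_n = 0.006176 A, R_n = 651.8 Ω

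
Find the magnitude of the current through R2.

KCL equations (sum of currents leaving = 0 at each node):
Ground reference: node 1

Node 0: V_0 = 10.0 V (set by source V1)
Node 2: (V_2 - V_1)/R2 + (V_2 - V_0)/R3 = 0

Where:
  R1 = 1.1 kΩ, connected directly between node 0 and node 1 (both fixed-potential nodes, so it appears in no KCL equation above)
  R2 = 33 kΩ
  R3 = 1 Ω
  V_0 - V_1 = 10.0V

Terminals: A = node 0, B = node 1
Nodal analysis, taking node 1 as the 0 V reference.
Source V1 fixes V_0 = 10 V.
KCL at each unknown node (sum of currents leaving = 0; resistances in Ω):
  Node 2: (V_2 - 0)/33000 + (V_2 - 10)/1 = 0
Collecting terms: 1 × V_2 = 10  =>  V_2 = 10 V
I_R2 = (V_1 - V_2)/R2 = (0 - 10)/33000 = -0.000303 A
|I_R2| = 0.000303 A

Final answer: |I_R2| = 0.000303 A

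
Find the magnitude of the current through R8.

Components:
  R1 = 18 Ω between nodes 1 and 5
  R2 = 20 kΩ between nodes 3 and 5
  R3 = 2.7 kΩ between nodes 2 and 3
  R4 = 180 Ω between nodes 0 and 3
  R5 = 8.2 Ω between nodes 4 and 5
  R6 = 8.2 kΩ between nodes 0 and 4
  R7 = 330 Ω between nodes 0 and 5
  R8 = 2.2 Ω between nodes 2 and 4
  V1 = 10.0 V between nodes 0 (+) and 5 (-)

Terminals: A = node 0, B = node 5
Nodal analysis, taking node 5 as the 0 V reference.
Source V1 fixes V_0 = 10 V.
KCL at each unknown node (sum of currents leaving = 0; resistances in Ω):
  Node 1: (V_1 - 0)/18 = 0
  Node 2: (V_2 - V_3)/2700 + (V_2 - V_4)/2.2 = 0
  Node 3: (V_3 - 0)/20000 + (V_3 - V_2)/2700 + (V_3 - 10)/180 = 0
  Node 4: (V_4 - 0)/8.2 + (V_4 - 10)/8200 + (V_4 - V_2)/2.2 = 0
Collecting terms (coefficients in siemens):
  0.05556·V_1 = 0
  0.4549·V_2 - 0.0003704·V_3 - 0.4545·V_4 = 0
  0.005976·V_3 - 0.0003704·V_2 = 0.05556
  0.5766·V_4 - 0.4545·V_2 = 0.00122
Solving these 4 simultaneous equations (Gaussian elimination) gives:
  V_1 = 0 V, V_2 = 0.04561 V, V_3 = 9.299 V, V_4 = 0.03807 V
I_R8 = (V_2 - V_4)/R8 = (0.04561 - 0.03807)/2.2 = 0.003427 A
|I_R8| = 0.003427 A

Final answer: |I_R8| = 0.003427 A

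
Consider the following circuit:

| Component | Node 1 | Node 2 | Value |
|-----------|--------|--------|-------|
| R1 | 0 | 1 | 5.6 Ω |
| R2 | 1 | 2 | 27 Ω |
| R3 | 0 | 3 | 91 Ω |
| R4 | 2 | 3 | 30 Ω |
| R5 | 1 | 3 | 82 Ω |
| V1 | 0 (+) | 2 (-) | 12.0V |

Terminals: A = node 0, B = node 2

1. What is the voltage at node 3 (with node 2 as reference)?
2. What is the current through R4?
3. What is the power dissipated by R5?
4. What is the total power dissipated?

Nodal analysis, taking node 2 as the 0 V reference.
Source V1 fixes V_0 = 12 V.
KCL at each unknown node (sum of currents leaving = 0; resistances in Ω):
  Node 1: (V_1 - 12)/5.6 + (V_1 - 0)/27 + (V_1 - V_3)/82 = 0
  Node 3: (V_3 - 12)/91 + (V_3 - 0)/30 + (V_3 - V_1)/82 = 0
Collecting terms (coefficients in siemens):
  0.2278·V_1 - 0.0122·V_3 = 2.143
  0.05652·V_3 - 0.0122·V_1 = 0.1319
Determinant D = (0.2278)(0.05652) - (-0.0122)(-0.0122) = 0.01273
V_1 = [(2.143)(0.05652) - (-0.0122)(0.1319)]/D = 9.643 V
V_3 = [(0.2278)(0.1319) - (2.143)(-0.0122)]/D = 4.414 V
Part 1:
  Read off the nodal solution: V_3 = 4.414 V
Part 2:
  I_R4 = (V_2 - V_3)/R4 = (0 - 4.414)/30 = -0.1471 A
  Magnitude: I_R4 = 0.1471 A
Part 3:
  I_R5 = (V_1 - V_3)/R5 = (9.643 - 4.414)/82 = 0.06377 A
  P_R5 = I_R5² × R5 = (0.06377)² × 82 = 0.3334 W
Part 4:
  Power in each resistor, P = (ΔV)²/R:
    P_R1 = (12 - 9.643)²/5.6 = 0.9921 W
    P_R2 = (9.643 - 0)²/27 = 3.444 W
    P_R3 = (12 - 4.414)²/91 = 0.6324 W
    P_R4 = (0 - 4.414)²/30 = 0.6494 W
    P_R5 = (9.643 - 4.414)²/82 = 0.3334 W
  P_total = P_R1 + P_R2 + P_R3 + P_R4 + P_R5 = 6.051 W

Final answers:
1. V_3 = 4.414 V
2. I_R4 = 0.1471 A
3. P_R5 = 0.3334 W
4. P_total = 6.051 W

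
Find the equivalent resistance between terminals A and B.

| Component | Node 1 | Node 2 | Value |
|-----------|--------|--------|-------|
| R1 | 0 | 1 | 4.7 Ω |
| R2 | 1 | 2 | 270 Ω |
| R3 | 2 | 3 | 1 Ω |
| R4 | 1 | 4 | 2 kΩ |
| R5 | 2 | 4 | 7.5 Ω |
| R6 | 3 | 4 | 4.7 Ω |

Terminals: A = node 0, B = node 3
The network is not a plain series/parallel combination. Inject a 1 A test current into terminal A (node 0) and return it from terminal B (node 3); then R_eq = V_A / (1 A).
Nodal analysis, taking node 3 as the 0 V reference.
Current source I_test pushes 1 A into node 0 and draws it out of node 3.
KCL at each unknown node (sum of currents leaving = 0; resistances in Ω):
  Node 0: (V_0 - V_1)/4.7 - 1 = 0
  Node 1: (V_1 - V_0)/4.7 + (V_1 - V_2)/270 + (V_1 - V_4)/2000 = 0
  Node 2: (V_2 - V_1)/270 + (V_2 - 0)/1 + (V_2 - V_4)/7.5 = 0
  Node 4: (V_4 - V_1)/2000 + (V_4 - V_2)/7.5 + (V_4 - 0)/4.7 = 0
Collecting terms (coefficients in siemens):
  0.2128·V_0 - 0.2128·V_1 = 1
  0.217·V_1 - 0.2128·V_0 - 0.003704·V_2 - 0.0005·V_4 = 0
  1.137·V_2 - 0.003704·V_1 - 0.1333·V_4 = 0
  0.3466·V_4 - 0.0005·V_1 - 0.1333·V_2 = 0
Solving these 4 simultaneous equations (Gaussian elimination) gives:
  V_0 = 243.4 V, V_1 = 238.7 V, V_2 = 0.8566 V, V_4 = 0.6739 V
R_eq = V_0 / 1 A = 243.4 Ω

Final answer: 243.4 Ω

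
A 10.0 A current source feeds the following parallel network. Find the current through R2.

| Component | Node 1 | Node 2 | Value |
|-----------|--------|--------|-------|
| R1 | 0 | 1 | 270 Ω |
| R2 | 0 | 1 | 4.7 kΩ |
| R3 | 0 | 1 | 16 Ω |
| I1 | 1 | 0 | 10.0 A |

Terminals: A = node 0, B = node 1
All resistors sit directly between nodes 0 and 1, so they are in parallel and share one voltage V; the full source current 10 A splits among them.
1/R_par = 1/270 + 1/4700 + 1/16 = 0.06642 S  =>  R_par = 15.06 Ω
V = I × R_par = 10 × 15.06 = 150.6 V
I_R2 = V/R2 = 150.6/4700 = 0.03204 A

Final answer: 0.03204 A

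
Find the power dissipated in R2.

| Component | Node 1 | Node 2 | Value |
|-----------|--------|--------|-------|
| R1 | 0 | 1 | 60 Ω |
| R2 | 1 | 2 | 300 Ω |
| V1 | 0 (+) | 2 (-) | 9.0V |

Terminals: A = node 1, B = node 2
Nodal analysis, taking node 2 as the 0 V reference.
Source V1 fixes V_0 = 9 V.
KCL at each unknown node (sum of currents leaving = 0; resistances in Ω):
  Node 1: (V_1 - 9)/60 + (V_1 - 0)/300 = 0
Collecting terms: 0.02 × V_1 = 0.15  =>  V_1 = 7.5 V
I_R2 = (V_1 - V_2)/R2 = (7.5 - 0)/300 = 0.025 A
P_R2 = I_R2² × R2 = (0.025)² × 300 = 0.1875 W

Final answer: 0.1875 W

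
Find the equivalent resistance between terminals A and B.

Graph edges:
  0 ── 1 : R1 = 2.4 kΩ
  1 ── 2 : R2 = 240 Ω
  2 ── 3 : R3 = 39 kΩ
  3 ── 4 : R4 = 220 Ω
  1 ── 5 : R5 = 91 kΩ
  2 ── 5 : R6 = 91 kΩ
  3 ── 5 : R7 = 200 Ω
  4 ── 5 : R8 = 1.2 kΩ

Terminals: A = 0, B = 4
The network is not a plain series/parallel combination. Inject a 1 A test current into terminal A (node 0) and return it from terminal B (node 4); then R_eq = V_A / (1 A).
Nodal analysis, taking node 4 as the 0 V reference.
Current source I_test pushes 1 A into node 0 and draws it out of node 4.
KCL at each unknown node (sum of currents leaving = 0; resistances in Ω):
  Node 0: (V_0 - V_1)/2400 - 1 = 0
  Node 1: (V_1 - V_0)/2400 + (V_1 - V_2)/240 + (V_1 - V_5)/91000 = 0
  Node 2: (V_2 - V_1)/240 + (V_2 - V_3)/39000 + (V_2 - V_5)/91000 = 0
  Node 3: (V_3 - V_2)/39000 + (V_3 - 0)/220 + (V_3 - V_5)/200 = 0
  Node 5: (V_5 - V_1)/91000 + (V_5 - V_2)/91000 + (V_5 - V_3)/200 + (V_5 - 0)/1200 = 0
Collecting terms (coefficients in siemens):
  0.0004167·V_0 - 0.0004167·V_1 = 1
  0.004594·V_1 - 0.0004167·V_0 - 0.004167·V_2 - 0.00001099·V_5 = 0
  0.004203·V_2 - 0.004167·V_1 - 0.00002564·V_3 - 0.00001099·V_5 = 0
  0.009571·V_3 - 0.00002564·V_2 - 0.005·V_5 = 0
  0.005855·V_5 - 0.00001099·V_1 - 0.00001099·V_2 - 0.005·V_3 = 0
Solving these 5 simultaneous equations (Gaussian elimination) gives:
  V_0 = 23740 V, V_1 = 21340 V, V_2 = 21160 V, V_3 = 177.6 V
  V_5 = 231.4 V
R_eq = V_0 / 1 A = 23740 Ω = 23.74 kΩ

Final answer: 23.74 kΩ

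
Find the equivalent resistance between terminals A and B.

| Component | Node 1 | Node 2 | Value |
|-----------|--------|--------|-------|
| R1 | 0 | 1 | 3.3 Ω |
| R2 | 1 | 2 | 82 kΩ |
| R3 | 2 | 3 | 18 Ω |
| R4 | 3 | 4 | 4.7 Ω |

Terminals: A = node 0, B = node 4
Reduce the network between node 0 (A) and node 4 (B) by series/parallel combination:
  Rs1 = R1 + R2 (series, joined only at node 1) = 3.3 + 82000 = 82000 Ω
  Rs2 = R3 + Rs1 (series, joined only at node 2) = 18 + 82000 = 82020 Ω
  Rs3 = R4 + Rs2 (series, joined only at node 3) = 4.7 + 82020 = 82030 Ω
R_eq = 82.03 kΩ

Final answer: 82.03 kΩ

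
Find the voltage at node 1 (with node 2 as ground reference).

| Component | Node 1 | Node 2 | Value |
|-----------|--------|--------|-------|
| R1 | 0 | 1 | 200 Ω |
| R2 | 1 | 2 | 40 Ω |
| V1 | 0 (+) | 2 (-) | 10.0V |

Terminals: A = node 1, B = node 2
Nodal analysis, taking node 2 as the 0 V reference.
Source V1 fixes V_0 = 10 V.
KCL at each unknown node (sum of currents leaving = 0; resistances in Ω):
  Node 1: (V_1 - 10)/200 + (V_1 - 0)/40 = 0
Collecting terms: 0.03 × V_1 = 0.05  =>  V_1 = 1.667 V
The requested potential is V_1 = 1.667 V.

Final answer: V_1 = 1.667 V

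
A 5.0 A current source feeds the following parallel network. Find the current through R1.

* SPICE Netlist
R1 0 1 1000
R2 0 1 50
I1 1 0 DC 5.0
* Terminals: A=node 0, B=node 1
All resistors sit directly between nodes 0 and 1, so they are in parallel and share one voltage V; the full source current 5 A splits among them.
1/R_par = 1/1000 + 1/50 = 0.021 S  =>  R_par = 47.62 Ω
V = I × R_par = 5 × 47.62 = 238.1 V
I_R1 = V/R1 = 238.1/1000 = 0.2381 A

Final answer: 0.2381 A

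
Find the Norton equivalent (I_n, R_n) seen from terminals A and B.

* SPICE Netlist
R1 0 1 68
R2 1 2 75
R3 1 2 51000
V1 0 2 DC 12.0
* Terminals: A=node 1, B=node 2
Find the Thévenin equivalent first; then I_n = V_th/R_th and R_n = R_th.
Step 1 — V_th is the open-circuit voltage V_A - V_B (nothing connected across the terminals).
Nodal analysis, taking node 2 as the 0 V reference.
Source V1 fixes V_0 = 12 V.
KCL at each unknown node (sum of currents leaving = 0; resistances in Ω):
  Node 1: (V_1 - 12)/68 + (V_1 - 0)/75 + (V_1 - 0)/51000 = 0
Collecting terms: 0.02806 × V_1 = 0.1765  =>  V_1 = 6.289 V
V_th = V_1 - V_2 = 6.289 - 0 = 6.289 V
Step 2 — R_th: zero the source — replace V1 by a short circuit (node 2 merges into node 0) — and find the resistance seen between A (node 1) and B (node 0).
Reduce the network between node 1 (A) and node 0 (B) by series/parallel combination:
  Rp1 = R1 ‖ R2 ‖ R3 (parallel, all between nodes 0 and 1) = 1/(1/68 + 1/75 + 1/51000) = 35.64 Ω
R_th = 35.64 Ω
I_n = V_th/R_th = 6.289/35.64 = 0.1765 A, and R_n = R_th = 35.64 Ω

Final answer: I_n = 0.1765 A, R_n = 35.64 Ω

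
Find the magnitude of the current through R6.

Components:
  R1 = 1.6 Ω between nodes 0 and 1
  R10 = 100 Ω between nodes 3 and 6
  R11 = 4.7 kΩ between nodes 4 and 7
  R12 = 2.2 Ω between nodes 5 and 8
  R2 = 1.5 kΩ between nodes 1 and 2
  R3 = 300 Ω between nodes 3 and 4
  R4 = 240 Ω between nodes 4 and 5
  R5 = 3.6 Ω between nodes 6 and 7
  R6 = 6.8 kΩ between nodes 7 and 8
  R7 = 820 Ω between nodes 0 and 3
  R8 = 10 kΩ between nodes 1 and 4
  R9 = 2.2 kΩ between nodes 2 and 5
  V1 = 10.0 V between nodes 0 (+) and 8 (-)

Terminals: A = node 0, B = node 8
Nodal analysis, taking node 8 as the 0 V reference.
Source V1 fixes V_0 = 10 V.
KCL at each unknown node (sum of currents leaving = 0; resistances in Ω):
  Node 1: (V_1 - 10)/1.6 + (V_1 - V_2)/1500 + (V_1 - V_4)/10000 = 0
  Node 2: (V_2 - V_1)/1500 + (V_2 - V_5)/2200 = 0
  Node 3: (V_3 - V_4)/300 + (V_3 - 10)/820 + (V_3 - V_6)/100 = 0
  Node 4: (V_4 - V_3)/300 + (V_4 - V_5)/240 + (V_4 - V_1)/10000 + (V_4 - V_7)/4700 = 0
  Node 5: (V_5 - V_4)/240 + (V_5 - V_2)/2200 + (V_5 - 0)/2.2 = 0
  Node 6: (V_6 - V_7)/3.6 + (V_6 - V_3)/100 = 0
  Node 7: (V_7 - V_6)/3.6 + (V_7 - 0)/6800 + (V_7 - V_4)/4700 = 0
Collecting terms (coefficients in siemens):
  0.6258·V_1 - 0.0006667·V_2 - 0.0001·V_4 = 6.25
  0.001121·V_2 - 0.0006667·V_1 - 0.0004545·V_5 = 0
  0.01455·V_3 - 0.003333·V_4 - 0.01·V_6 = 0.0122
  0.007813·V_4 - 0.0001·V_1 - 0.003333·V_3 - 0.004167·V_5 - 0.0002128·V_7 = 0
  0.4592·V_5 - 0.0004545·V_2 - 0.004167·V_4 = 0
  0.2878·V_6 - 0.01·V_3 - 0.2778·V_7 = 0
  0.2781·V_7 - 0.0002128·V_4 - 0.2778·V_6 = 0
Solving these 7 simultaneous equations (Gaussian elimination) gives:
  V_1 = 9.994 V, V_2 = 5.952 V, V_3 = 3.85 V, V_4 = 1.885 V
  V_5 = 0.023 V, V_6 = 3.755 V, V_7 = 3.752 V
I_R6 = (V_7 - V_8)/R6 = (3.752 - 0)/6800 = 0.0005518 A
|I_R6| = 0.0005518 A

Final answer: |I_R6| = 0.0005518 A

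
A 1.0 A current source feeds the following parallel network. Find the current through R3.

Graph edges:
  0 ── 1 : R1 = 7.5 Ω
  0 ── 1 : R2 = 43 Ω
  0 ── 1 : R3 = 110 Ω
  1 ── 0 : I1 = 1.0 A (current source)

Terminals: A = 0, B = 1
All resistors sit directly between nodes 0 and 1, so they are in parallel and share one voltage V; the full source current 1 A splits among them.
1/R_par = 1/7.5 + 1/43 + 1/110 = 0.1657 S  =>  R_par = 6.036 Ω
V = I × R_par = 1 × 6.036 = 6.036 V
I_R3 = V/R3 = 6.036/110 = 0.05487 A

Final answer: 0.05487 A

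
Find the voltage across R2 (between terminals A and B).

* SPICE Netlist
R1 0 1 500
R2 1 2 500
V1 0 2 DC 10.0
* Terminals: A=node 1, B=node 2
R1 and R2 are in series across V1 (node 0 → node 1 → node 2), and the output A–B is taken across R2, so this is a voltage divider.
Series current: I = V1/(R1 + R2) = 10/(500 + 500) = 10/1000 = 0.01 A
V_R2 = I × R2 = V1 × R2/(R1 + R2) = 10 × 500/1000 = 5 V

Final answer: 5 V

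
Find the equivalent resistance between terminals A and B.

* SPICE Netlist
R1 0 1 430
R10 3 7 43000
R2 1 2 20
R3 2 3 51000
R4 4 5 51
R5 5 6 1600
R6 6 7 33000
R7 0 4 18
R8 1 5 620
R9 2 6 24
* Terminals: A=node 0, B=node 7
The network is not a plain series/parallel combination. Inject a 1 A test current into terminal A (node 0) and return it from terminal B (node 7); then R_eq = V_A / (1 A).
Nodal analysis, taking node 7 as the 0 V reference.
Current source I_test pushes 1 A into node 0 and draws it out of node 7.
KCL at each unknown node (sum of currents leaving = 0; resistances in Ω):
  Node 0: (V_0 - V_1)/430 + (V_0 - V_4)/18 - 1 = 0
  Node 1: (V_1 - V_0)/430 + (V_1 - V_2)/20 + (V_1 - V_5)/620 = 0
  Node 2: (V_2 - V_1)/20 + (V_2 - V_3)/51000 + (V_2 - V_6)/24 = 0
  Node 3: (V_3 - V_2)/51000 + (V_3 - 0)/43000 = 0
  Node 4: (V_4 - V_0)/18 + (V_4 - V_5)/51 = 0
  Node 5: (V_5 - V_1)/620 + (V_5 - V_4)/51 + (V_5 - V_6)/1600 = 0
  Node 6: (V_6 - V_2)/24 + (V_6 - V_5)/1600 + (V_6 - 0)/33000 = 0
Collecting terms (coefficients in siemens):
  0.05788·V_0 - 0.002326·V_1 - 0.05556·V_4 = 1
  0.05394·V_1 - 0.002326·V_0 - 0.05·V_2 - 0.001613·V_5 = 0
  0.09169·V_2 - 0.05·V_1 - 0.00001961·V_3 - 0.04167·V_6 = 0
  0.00004286·V_3 - 0.00001961·V_2 = 0
  0.07516·V_4 - 0.05556·V_0 - 0.01961·V_5 = 0
  0.02185·V_5 - 0.001613·V_1 - 0.01961·V_4 - 0.000625·V_6 = 0
  0.04232·V_6 - 0.04167·V_2 - 0.000625·V_5 = 0
Solving these 7 simultaneous equations (Gaussian elimination) gives:
  V_0 = 24680 V, V_1 = 24450 V, V_2 = 24440 V, V_3 = 11180 V
  V_4 = 24680 V, V_5 = 24650 V, V_6 = 24420 V
R_eq = V_0 / 1 A = 24680 Ω = 24.68 kΩ

Final answer: 24.68 kΩ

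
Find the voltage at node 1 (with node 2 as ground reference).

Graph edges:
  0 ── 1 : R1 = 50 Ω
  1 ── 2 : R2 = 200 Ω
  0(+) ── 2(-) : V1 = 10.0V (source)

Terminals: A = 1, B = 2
Nodal analysis, taking node 2 as the 0 V reference.
Source V1 fixes V_0 = 10 V.
KCL at each unknown node (sum of currents leaving = 0; resistances in Ω):
  Node 1: (V_1 - 10)/50 + (V_1 - 0)/200 = 0
Collecting terms: 0.025 × V_1 = 0.2  =>  V_1 = 8 V
The requested potential is V_1 = 8 V.

Final answer: V_1 = 8 V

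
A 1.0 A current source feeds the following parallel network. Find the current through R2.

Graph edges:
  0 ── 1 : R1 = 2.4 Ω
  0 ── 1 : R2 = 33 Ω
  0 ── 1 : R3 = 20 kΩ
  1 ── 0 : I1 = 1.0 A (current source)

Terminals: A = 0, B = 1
All resistors sit directly between nodes 0 and 1, so they are in parallel and share one voltage V; the full source current 1 A splits among them.
1/R_par = 1/2.4 + 1/33 + 1/20000 = 0.447 S  =>  R_par = 2.237 Ω
V = I × R_par = 1 × 2.237 = 2.237 V
I_R2 = V/R2 = 2.237/33 = 0.06779 A

Final answer: 0.06779 A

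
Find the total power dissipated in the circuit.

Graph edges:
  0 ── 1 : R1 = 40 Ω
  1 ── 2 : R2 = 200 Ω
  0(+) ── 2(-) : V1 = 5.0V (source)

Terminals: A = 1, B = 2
Nodal analysis, taking node 2 as the 0 V reference.
Source V1 fixes V_0 = 5 V.
KCL at each unknown node (sum of currents leaving = 0; resistances in Ω):
  Node 1: (V_1 - 5)/40 + (V_1 - 0)/200 = 0
Collecting terms: 0.03 × V_1 = 0.125  =>  V_1 = 4.167 V
Power in each resistor, P = (ΔV)²/R:
  P_R1 = (5 - 4.167)²/40 = 0.01736 W
  P_R2 = (4.167 - 0)²/200 = 0.08681 W
P_total = P_R1 + P_R2 = 0.1042 W

Final answer: 0.1042 W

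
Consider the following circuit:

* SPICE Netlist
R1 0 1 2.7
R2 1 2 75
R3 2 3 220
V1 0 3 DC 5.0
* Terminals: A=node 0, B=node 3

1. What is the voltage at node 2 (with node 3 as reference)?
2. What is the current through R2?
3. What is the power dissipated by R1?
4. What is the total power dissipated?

Nodal analysis, taking node 3 as the 0 V reference.
Source V1 fixes V_0 = 5 V.
KCL at each unknown node (sum of currents leaving = 0; resistances in Ω):
  Node 1: (V_1 - 5)/2.7 + (V_1 - V_2)/75 = 0
  Node 2: (V_2 - V_1)/75 + (V_2 - 0)/220 = 0
Collecting terms (coefficients in siemens):
  0.3837·V_1 - 0.01333·V_2 = 1.852
  0.01788·V_2 - 0.01333·V_1 = 0
Determinant D = (0.3837)(0.01788) - (-0.01333)(-0.01333) = 0.006682
V_1 = [(1.852)(0.01788) - (-0.01333)(0)]/D = 4.955 V
V_2 = [(0.3837)(0) - (1.852)(-0.01333)]/D = 3.695 V
Part 1:
  Read off the nodal solution: V_2 = 3.695 V
Part 2:
  I_R2 = (V_1 - V_2)/R2 = (4.955 - 3.695)/75 = 0.0168 A
  Magnitude: I_R2 = 0.0168 A
Part 3:
  I_R1 = (V_0 - V_1)/R1 = (5 - 4.955)/2.7 = 0.0168 A
  P_R1 = I_R1² × R1 = (0.0168)² × 2.7 = 0.0007616 W
Part 4:
  Power in each resistor, P = (ΔV)²/R:
    P_R1 = (5 - 4.955)²/2.7 = 0.0007616 W
    P_R2 = (4.955 - 3.695)²/75 = 0.02116 W
    P_R3 = (3.695 - 0)²/220 = 0.06206 W
  P_total = P_R1 + P_R2 + P_R3 = 0.08398 W

Final answers:
1. V_2 = 3.695 V
2. I_R2 = 0.0168 A
3. P_R1 = 0.0007616 W
4. P_total = 0.08398 W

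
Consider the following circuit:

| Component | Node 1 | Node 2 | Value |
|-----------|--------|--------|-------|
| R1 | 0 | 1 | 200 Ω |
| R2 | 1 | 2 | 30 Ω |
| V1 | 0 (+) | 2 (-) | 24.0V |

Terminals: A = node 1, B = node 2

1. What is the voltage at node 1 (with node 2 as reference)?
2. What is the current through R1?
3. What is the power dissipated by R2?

Nodal analysis, taking node 2 as the 0 V reference.
Source V1 fixes V_0 = 24 V.
KCL at each unknown node (sum of currents leaving = 0; resistances in Ω):
  Node 1: (V_1 - 24)/200 + (V_1 - 0)/30 = 0
Collecting terms: 0.03833 × V_1 = 0.12  =>  V_1 = 3.13 V
Part 1:
  Read off the nodal solution: V_1 = 3.13 V
Part 2:
  I_R1 = (V_0 - V_1)/R1 = (24 - 3.13)/200 = 0.1043 A
  Magnitude: I_R1 = 0.1043 A
Part 3:
  I_R2 = (V_1 - V_2)/R2 = (3.13 - 0)/30 = 0.1043 A
  P_R2 = I_R2² × R2 = (0.1043)² × 30 = 0.3267 W

Final answers:
1. V_1 = 3.13 V
2. I_R1 = 0.1043 A
3. P_R2 = 0.3267 W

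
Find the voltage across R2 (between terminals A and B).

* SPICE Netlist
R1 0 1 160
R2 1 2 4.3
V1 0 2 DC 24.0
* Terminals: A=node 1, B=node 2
R1 and R2 are in series across V1 (node 0 → node 1 → node 2), and the output A–B is taken across R2, so this is a voltage divider.
Series current: I = V1/(R1 + R2) = 24/(160 + 4.3) = 24/164.3 = 0.1461 A
V_R2 = I × R2 = V1 × R2/(R1 + R2) = 24 × 4.3/164.3 = 0.6281 V

Final answer: 0.6281 V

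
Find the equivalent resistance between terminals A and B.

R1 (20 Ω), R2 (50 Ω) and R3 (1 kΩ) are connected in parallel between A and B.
Reduce the network between node 0 (A) and node 1 (B) by series/parallel combination:
  Rp1 = R1 ‖ R2 ‖ R3 (parallel, all between nodes 0 and 1) = 1/(1/20 + 1/50 + 1/1000) = 14.08 Ω
R_eq = 14.08 Ω

Final answer: 14.08 Ω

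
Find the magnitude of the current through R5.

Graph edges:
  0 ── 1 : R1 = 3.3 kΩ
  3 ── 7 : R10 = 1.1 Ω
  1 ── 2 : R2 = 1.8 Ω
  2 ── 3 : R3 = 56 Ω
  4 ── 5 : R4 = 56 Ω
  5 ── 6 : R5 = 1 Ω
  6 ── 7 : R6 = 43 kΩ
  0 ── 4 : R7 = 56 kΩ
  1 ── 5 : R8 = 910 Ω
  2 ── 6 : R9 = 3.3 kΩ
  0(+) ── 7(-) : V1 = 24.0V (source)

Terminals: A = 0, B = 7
Nodal analysis, taking node 7 as the 0 V reference.
Source V1 fixes V_0 = 24 V.
KCL at each unknown node (sum of currents leaving = 0; resistances in Ω):
  Node 1: (V_1 - 24)/3300 + (V_1 - V_2)/1.8 + (V_1 - V_5)/910 = 0
  Node 2: (V_2 - V_1)/1.8 + (V_2 - V_3)/56 + (V_2 - V_6)/3300 = 0
  Node 3: (V_3 - V_2)/56 + (V_3 - 0)/1.1 = 0
  Node 4: (V_4 - V_5)/56 + (V_4 - 24)/56000 = 0
  Node 5: (V_5 - V_4)/56 + (V_5 - V_6)/1 + (V_5 - V_1)/910 = 0
  Node 6: (V_6 - V_5)/1 + (V_6 - 0)/43000 + (V_6 - V_2)/3300 = 0
Collecting terms (coefficients in siemens):
  0.557·V_1 - 0.5556·V_2 - 0.001099·V_5 = 0.007273
  0.5737·V_2 - 0.5556·V_1 - 0.01786·V_3 - 0.000303·V_6 = 0
  0.9269·V_3 - 0.01786·V_2 = 0
  0.01787·V_4 - 0.01786·V_5 = 0.0004286
  1.019·V_5 - 0.001099·V_1 - 0.01786·V_4 - 1·V_6 = 0
  1·V_6 - 0.000303·V_2 - 1·V_5 = 0
Solving these 6 simultaneous equations (Gaussian elimination) gives:
  V_1 = 0.4437 V, V_2 = 0.4303 V, V_3 = 0.00829 V, V_4 = 0.7483 V
  V_5 = 0.725 V, V_6 = 0.7249 V
I_R5 = (V_5 - V_6)/R5 = (0.725 - 0.7249)/1 = 0.0001061 A
|I_R5| = 0.0001061 A

Final answer: |I_R5| = 0.0001061 A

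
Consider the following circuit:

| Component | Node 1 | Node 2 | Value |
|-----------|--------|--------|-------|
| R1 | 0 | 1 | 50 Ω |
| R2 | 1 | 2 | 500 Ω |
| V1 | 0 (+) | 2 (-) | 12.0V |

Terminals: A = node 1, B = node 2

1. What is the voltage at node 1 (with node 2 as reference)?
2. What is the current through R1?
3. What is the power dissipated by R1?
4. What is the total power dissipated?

Nodal analysis, taking node 2 as the 0 V reference.
Source V1 fixes V_0 = 12 V.
KCL at each unknown node (sum of currents leaving = 0; resistances in Ω):
  Node 1: (V_1 - 12)/50 + (V_1 - 0)/500 = 0
Collecting terms: 0.022 × V_1 = 0.24  =>  V_1 = 10.91 V
Part 1:
  Read off the nodal solution: V_1 = 10.91 V
Part 2:
  I_R1 = (V_0 - V_1)/R1 = (12 - 10.91)/50 = 0.02182 A
  Magnitude: I_R1 = 0.02182 A
Part 3:
  I_R1 = (V_0 - V_1)/R1 = (12 - 10.91)/50 = 0.02182 A
  P_R1 = I_R1² × R1 = (0.02182)² × 50 = 0.0238 W
Part 4:
  Power in each resistor, P = (ΔV)²/R:
    P_R1 = (12 - 10.91)²/50 = 0.0238 W
    P_R2 = (10.91 - 0)²/500 = 0.238 W
  P_total = P_R1 + P_R2 = 0.2618 W

Final answers:
1. V_1 = 10.91 V
2. I_R1 = 0.02182 A
3. P_R1 = 0.0238 W
4. P_total = 0.2618 W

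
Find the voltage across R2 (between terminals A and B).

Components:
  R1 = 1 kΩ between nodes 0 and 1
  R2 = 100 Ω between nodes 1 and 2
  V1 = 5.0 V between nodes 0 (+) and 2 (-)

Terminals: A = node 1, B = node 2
R1 and R2 are in series across V1 (node 0 → node 1 → node 2), and the output A–B is taken across R2, so this is a voltage divider.
Series current: I = V1/(R1 + R2) = 5/(1000 + 100) = 5/1100 = 0.004545 A
V_R2 = I × R2 = V1 × R2/(R1 + R2) = 5 × 100/1100 = 0.4545 V

Final answer: 0.4545 V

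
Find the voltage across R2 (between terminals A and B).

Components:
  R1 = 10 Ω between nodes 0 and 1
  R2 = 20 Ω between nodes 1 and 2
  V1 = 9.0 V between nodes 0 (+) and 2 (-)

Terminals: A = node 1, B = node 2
R1 and R2 are in series across V1 (node 0 → node 1 → node 2), and the output A–B is taken across R2, so this is a voltage divider.
Series current: I = V1/(R1 + R2) = 9/(10 + 20) = 9/30 = 0.3 A
V_R2 = I × R2 = V1 × R2/(R1 + R2) = 9 × 20/30 = 6 V

Final answer: 6 V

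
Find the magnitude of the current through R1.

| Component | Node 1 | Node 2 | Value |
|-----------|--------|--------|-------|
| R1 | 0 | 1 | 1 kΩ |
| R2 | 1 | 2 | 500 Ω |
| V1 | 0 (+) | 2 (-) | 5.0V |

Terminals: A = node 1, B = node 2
Nodal analysis, taking node 2 as the 0 V reference.
Source V1 fixes V_0 = 5 V.
KCL at each unknown node (sum of currents leaving = 0; resistances in Ω):
  Node 1: (V_1 - 5)/1000 + (V_1 - 0)/500 = 0
Collecting terms: 0.003 × V_1 = 0.005  =>  V_1 = 1.667 V
I_R1 = (V_0 - V_1)/R1 = (5 - 1.667)/1000 = 0.003333 A
|I_R1| = 0.003333 A

Final answer: |I_R1| = 0.003333 A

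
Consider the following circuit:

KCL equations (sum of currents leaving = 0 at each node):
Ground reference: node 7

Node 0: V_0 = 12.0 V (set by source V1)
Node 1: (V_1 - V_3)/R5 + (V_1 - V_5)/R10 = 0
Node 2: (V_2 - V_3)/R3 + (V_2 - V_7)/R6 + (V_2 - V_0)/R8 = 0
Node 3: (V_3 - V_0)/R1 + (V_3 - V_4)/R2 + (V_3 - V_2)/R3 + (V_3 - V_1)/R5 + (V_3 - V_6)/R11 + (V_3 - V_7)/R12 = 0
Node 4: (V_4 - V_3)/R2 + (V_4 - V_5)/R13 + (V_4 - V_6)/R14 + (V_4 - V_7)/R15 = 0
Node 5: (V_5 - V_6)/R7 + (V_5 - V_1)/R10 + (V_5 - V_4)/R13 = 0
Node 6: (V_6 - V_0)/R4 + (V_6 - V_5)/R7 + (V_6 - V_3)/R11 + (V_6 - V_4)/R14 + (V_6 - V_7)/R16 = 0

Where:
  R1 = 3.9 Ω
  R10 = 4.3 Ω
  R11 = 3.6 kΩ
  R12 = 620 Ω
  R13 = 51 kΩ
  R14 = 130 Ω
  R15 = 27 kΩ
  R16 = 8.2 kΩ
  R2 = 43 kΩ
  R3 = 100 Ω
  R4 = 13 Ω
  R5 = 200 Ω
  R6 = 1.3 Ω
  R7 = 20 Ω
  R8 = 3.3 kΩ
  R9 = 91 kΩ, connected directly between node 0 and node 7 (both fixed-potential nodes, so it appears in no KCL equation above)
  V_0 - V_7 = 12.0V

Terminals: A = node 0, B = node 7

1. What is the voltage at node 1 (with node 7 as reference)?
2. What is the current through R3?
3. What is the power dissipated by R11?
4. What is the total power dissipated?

Nodal analysis, taking node 7 as the 0 V reference.
Source V1 fixes V_0 = 12 V.
KCL at each unknown node (sum of currents leaving = 0; resistances in Ω):
  Node 1: (V_1 - V_3)/200 + (V_1 - V_5)/4.3 = 0
  Node 2: (V_2 - V_3)/100 + (V_2 - 0)/1.3 + (V_2 - 12)/3300 = 0
  Node 3: (V_3 - 12)/3.9 + (V_3 - V_4)/43000 + (V_3 - V_2)/100 + (V_3 - V_1)/200 + (V_3 - V_6)/3600 + (V_3 - 0)/620 = 0
  Node 4: (V_4 - V_3)/43000 + (V_4 - V_5)/51000 + (V_4 - V_6)/130 + (V_4 - 0)/27000 = 0
  Node 5: (V_5 - V_6)/20 + (V_5 - V_1)/4.3 + (V_5 - V_4)/51000 = 0
  Node 6: (V_6 - 12)/13 + (V_6 - V_5)/20 + (V_6 - V_3)/3600 + (V_6 - V_4)/130 + (V_6 - 0)/8200 = 0
Collecting terms (coefficients in siemens):
  0.2376·V_1 - 0.005·V_3 - 0.2326·V_5 = 0
  0.7795·V_2 - 0.01·V_3 = 0.003636
  0.2733·V_3 - 0.005·V_1 - 0.01·V_2 - 0.00002326·V_4 - 0.0002778·V_6 = 3.077
  0.007772·V_4 - 0.00002326·V_3 - 0.00001961·V_5 - 0.007692·V_6 = 0
  0.2826·V_5 - 0.2326·V_1 - 0.00001961·V_4 - 0.05·V_6 = 0
  0.135·V_6 - 0.0002778·V_3 - 0.007692·V_4 - 0.05·V_5 = 0.9231
Solving these 6 simultaneous equations (Gaussian elimination) gives:
  V_1 = 11.9 V, V_2 = 0.1521 V, V_3 = 11.49 V, V_4 = 11.89 V
  V_5 = 11.91 V, V_6 = 11.95 V
Part 1:
  Read off the nodal solution: V_1 = 11.9 V
Part 2:
  I_R3 = (V_2 - V_3)/R3 = (0.1521 - 11.49)/100 = -0.1134 A
  Magnitude: I_R3 = 0.1134 A
Part 3:
  I_R11 = (V_3 - V_6)/R11 = (11.49 - 11.95)/3600 = -0.000126 A
  P_R11 = I_R11² × R11 = (-0.000126)² × 3600 = 0.00005713 W
Part 4:
  Power in each resistor, P = (ΔV)²/R:
    P_R1 = (12 - 11.49)²/3.9 = 0.06571 W
    P_R2 = (11.49 - 11.89)²/43000 = 0.000003631 W
    P_R3 = (0.1521 - 11.49)²/100 = 1.286 W
    P_R4 = (12 - 11.95)²/13 = 0.0002137 W
    P_R5 = (11.9 - 11.49)²/200 = 0.0008176 W
    P_R6 = (0.1521 - 0)²/1.3 = 0.0178 W
    P_R7 = (11.91 - 11.95)²/20 = 0.00008179 W
    P_R8 = (12 - 0.1521)²/3300 = 0.04254 W
    P_R9 = (12 - 0)²/91000 = 0.001582 W
    P_R10 = (11.9 - 11.91)²/4.3 = 0.00001758 W
    P_R11 = (11.49 - 11.95)²/3600 = 0.00005713 W
    P_R12 = (11.49 - 0)²/620 = 0.2131 W
    P_R13 = (11.89 - 11.91)²/51000 = 0.000000006316 W
    P_R14 = (11.89 - 11.95)²/130 = 0.00002623 W
    P_R15 = (11.89 - 0)²/27000 = 0.005235 W
    P_R16 = (11.95 - 0)²/8200 = 0.01741 W
  P_total = P_R1 + P_R2 + P_R3 + P_R4 + P_R5 + P_R6 + P_R7 + P_R8 + P_R9 + P_R10 + P_R11 + P_R12 + P_R13 + P_R14 + P_R15 + P_R16 = 1.651 W

Final answers:
1. V_1 = 11.9 V
2. I_R3 = 0.1134 A
3. P_R11 = 5.713e-05 W
4. P_total = 1.651 W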